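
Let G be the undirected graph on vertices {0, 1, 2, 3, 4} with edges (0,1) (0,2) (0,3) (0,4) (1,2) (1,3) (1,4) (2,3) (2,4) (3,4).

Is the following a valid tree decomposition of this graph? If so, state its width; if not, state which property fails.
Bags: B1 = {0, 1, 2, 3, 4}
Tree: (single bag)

Yes; width 4.

Vertex coverage: the bags together contain {0, 1, 2, 3, 4}, the full vertex set. Edge coverage: each edge of G has both endpoints in at least one bag. Running intersection: for every vertex, the bags containing it form a connected subtree. All three properties hold, so this is a valid tree decomposition of width max|bag| − 1 = 4, and hence tw(G) ≤ 4.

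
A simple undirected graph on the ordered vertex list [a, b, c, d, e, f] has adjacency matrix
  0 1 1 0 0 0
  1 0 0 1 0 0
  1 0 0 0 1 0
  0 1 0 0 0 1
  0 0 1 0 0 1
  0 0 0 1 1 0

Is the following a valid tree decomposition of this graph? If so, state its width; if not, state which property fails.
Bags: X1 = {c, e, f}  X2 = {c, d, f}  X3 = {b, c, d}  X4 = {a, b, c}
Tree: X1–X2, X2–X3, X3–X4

Yes; width 2.

Vertex coverage: the bags together contain {a, b, c, d, e, f}, the full vertex set. Edge coverage: each edge of G has both endpoints in at least one bag. Running intersection: for every vertex, the bags containing it form a connected subtree. All three properties hold, so this is a valid tree decomposition of width max|bag| − 1 = 2, and hence tw(G) ≤ 2.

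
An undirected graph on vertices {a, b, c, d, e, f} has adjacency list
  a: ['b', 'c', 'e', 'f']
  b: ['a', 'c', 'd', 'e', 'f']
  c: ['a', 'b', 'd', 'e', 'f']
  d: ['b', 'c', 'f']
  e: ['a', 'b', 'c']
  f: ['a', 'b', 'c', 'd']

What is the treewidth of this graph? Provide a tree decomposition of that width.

Treewidth 3.
One such decomposition:
Bags: B1 = {b, c, d, f}  B2 = {a, b, c, f}  B3 = {a, b, c, e}
Tree: B1–B2, B2–B3

Each bag holds 4 vertices, so the decomposition has width 3, which upper-bounds the treewidth. For the lower bound, the 4 vertices {a, b, c, e} are pairwise adjacent, and any tree decomposition puts a clique entirely inside one bag — forcing width ≥ 3. Hence tw(G) = 3 exactly.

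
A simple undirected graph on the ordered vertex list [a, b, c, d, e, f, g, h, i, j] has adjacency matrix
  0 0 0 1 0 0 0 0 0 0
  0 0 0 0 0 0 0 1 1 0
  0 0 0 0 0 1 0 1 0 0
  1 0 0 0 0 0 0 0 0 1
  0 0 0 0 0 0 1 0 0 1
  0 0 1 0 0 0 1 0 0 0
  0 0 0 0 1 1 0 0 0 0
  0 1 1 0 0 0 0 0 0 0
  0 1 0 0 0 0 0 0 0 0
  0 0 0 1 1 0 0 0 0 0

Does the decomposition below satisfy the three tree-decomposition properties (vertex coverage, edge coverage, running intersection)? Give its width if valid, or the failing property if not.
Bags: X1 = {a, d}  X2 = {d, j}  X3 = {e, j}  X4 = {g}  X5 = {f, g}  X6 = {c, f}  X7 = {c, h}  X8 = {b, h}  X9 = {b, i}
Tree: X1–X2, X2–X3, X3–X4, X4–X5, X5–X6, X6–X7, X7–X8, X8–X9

No — edge (e,g) lies in no bag.

A tree decomposition must satisfy three properties: every vertex lies in some bag; for every edge, both endpoints lie together in some bag; and for every vertex, the bags containing it form a connected subtree. Here edge (e,g) lies in no bag, so the decomposition is invalid.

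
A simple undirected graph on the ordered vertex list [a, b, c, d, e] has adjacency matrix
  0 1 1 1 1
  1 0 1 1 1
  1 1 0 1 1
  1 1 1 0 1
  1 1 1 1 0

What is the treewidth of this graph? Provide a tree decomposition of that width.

With just one bag of size 5, the width is 5 − 1 = 4, so tw(G) ≤ 4. For the lower bound, the 5 vertices {a, b, c, d, e} are pairwise adjacent, and any tree decomposition puts a clique entirely inside one bag — forcing width ≥ 4. Combining the bounds, tw(G) = 4.

Treewidth 4.
One optimal decomposition is:
Bags: B1 = {a, b, c, d, e}
Tree: (single bag)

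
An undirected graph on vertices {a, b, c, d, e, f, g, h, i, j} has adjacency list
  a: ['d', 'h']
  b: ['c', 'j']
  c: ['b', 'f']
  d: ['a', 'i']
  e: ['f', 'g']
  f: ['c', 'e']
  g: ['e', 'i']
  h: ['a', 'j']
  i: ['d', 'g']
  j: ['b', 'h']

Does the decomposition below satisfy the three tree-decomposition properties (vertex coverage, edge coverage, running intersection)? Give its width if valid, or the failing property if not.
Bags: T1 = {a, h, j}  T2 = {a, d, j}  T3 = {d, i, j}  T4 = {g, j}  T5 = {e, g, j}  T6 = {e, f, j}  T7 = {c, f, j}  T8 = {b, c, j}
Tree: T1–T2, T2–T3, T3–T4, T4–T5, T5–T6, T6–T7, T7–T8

No — edge (i,g) lies in no bag.

A tree decomposition must satisfy three properties: every vertex lies in some bag; for every edge, both endpoints lie together in some bag; and for every vertex, the bags containing it form a connected subtree. Here edge (i,g) lies in no bag, so the decomposition is invalid.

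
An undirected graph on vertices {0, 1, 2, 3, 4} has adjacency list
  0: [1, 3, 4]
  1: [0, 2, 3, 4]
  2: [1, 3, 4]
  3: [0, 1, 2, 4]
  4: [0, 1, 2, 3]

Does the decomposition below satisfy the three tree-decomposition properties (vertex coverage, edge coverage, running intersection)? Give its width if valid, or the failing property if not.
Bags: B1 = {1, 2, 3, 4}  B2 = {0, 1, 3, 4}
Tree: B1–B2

Yes; width 3.

Vertex coverage: the bags together contain {0, 1, 2, 3, 4}, the full vertex set. Edge coverage: each edge of G has both endpoints in at least one bag. Running intersection: for every vertex, the bags containing it form a connected subtree. All three properties hold, so this is a valid tree decomposition of width max|bag| − 1 = 3, and hence tw(G) ≤ 3.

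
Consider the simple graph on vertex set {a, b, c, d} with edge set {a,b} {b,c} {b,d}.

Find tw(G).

1

A width-1 tree decomposition is:
Bags: B1 = {a, b}  B2 = {b, d}  B3 = {b, c}
Tree: B1–B2, B1–B3
The largest bag has 2 vertices, giving width 1; this decomposition certifies tw(G) ≤ 1. Any graph with an edge has treewidth ≥ 1, and G has the edge a–b. The upper and lower bounds meet at 1, so that is the treewidth.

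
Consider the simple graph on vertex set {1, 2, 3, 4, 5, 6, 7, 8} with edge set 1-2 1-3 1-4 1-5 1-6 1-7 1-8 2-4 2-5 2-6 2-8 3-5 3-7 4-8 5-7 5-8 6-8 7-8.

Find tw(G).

3

A width-3 tree decomposition is:
Bags: B1 = {1, 2, 6, 8}  B2 = {1, 2, 5, 8}  B3 = {1, 5, 7, 8}  B4 = {1, 3, 5, 7}  B5 = {1, 2, 4, 8}
Tree: B1–B2, B2–B3, B3–B4, B1–B5
The largest bag has 4 vertices, giving width 3; this decomposition certifies tw(G) ≤ 3. For the lower bound, the 4 vertices {1, 2, 4, 8} are pairwise adjacent, and any tree decomposition puts a clique entirely inside one bag — forcing width ≥ 3. The upper and lower bounds meet at 3, so that is the treewidth.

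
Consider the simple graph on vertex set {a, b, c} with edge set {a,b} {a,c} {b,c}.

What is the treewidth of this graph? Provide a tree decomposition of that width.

With just one bag of size 3, the width is 3 − 1 = 2, so tw(G) ≤ 2. On the other hand G contains the 3-clique {a, b, c}. A clique must lie in a single bag of any decomposition, so no decomposition can have width below 2. The upper and lower bounds meet at 2, so that is the treewidth.

Treewidth 2.
One such decomposition:
Bags: B1 = {a, b, c}
Tree: (single bag)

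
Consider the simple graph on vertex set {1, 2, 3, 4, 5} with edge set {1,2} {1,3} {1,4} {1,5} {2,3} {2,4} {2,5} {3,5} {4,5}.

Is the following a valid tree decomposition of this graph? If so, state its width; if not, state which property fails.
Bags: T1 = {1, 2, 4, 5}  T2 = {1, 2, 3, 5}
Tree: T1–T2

Yes; width 3.

Every vertex of G appears in some bag (union = {1, 2, 3, 4, 5}); every edge is covered by a bag; and for each vertex v the set of bags containing v is connected in the bag tree. The decomposition is therefore valid. The largest bag has 4 vertices, so the width is 3.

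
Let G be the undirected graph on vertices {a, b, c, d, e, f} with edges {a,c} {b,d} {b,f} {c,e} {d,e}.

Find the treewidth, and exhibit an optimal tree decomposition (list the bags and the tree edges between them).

Treewidth 1.
One optimal decomposition is:
Bags: B1 = {b, f}  B2 = {b, d}  B3 = {d, e}  B4 = {c, e}  B5 = {a, c}
Tree: B1–B2, B2–B3, B3–B4, B4–B5

Each bag holds 2 vertices, so the decomposition has width 1, which upper-bounds the treewidth. G has an edge, so its treewidth is at least 1. Therefore the treewidth is 1.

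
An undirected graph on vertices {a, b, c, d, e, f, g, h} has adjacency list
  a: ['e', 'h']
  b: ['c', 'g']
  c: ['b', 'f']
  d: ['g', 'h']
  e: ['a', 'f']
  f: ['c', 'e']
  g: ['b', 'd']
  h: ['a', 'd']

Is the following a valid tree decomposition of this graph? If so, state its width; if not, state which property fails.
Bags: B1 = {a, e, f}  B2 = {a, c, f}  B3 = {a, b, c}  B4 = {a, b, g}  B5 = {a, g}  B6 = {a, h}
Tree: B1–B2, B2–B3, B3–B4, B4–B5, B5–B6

A tree decomposition must satisfy three properties: every vertex lies in some bag; for every edge, both endpoints lie together in some bag; and for every vertex, the bags containing it form a connected subtree. Here vertex d appears in no bag, so the decomposition is invalid.

No — vertex d appears in no bag.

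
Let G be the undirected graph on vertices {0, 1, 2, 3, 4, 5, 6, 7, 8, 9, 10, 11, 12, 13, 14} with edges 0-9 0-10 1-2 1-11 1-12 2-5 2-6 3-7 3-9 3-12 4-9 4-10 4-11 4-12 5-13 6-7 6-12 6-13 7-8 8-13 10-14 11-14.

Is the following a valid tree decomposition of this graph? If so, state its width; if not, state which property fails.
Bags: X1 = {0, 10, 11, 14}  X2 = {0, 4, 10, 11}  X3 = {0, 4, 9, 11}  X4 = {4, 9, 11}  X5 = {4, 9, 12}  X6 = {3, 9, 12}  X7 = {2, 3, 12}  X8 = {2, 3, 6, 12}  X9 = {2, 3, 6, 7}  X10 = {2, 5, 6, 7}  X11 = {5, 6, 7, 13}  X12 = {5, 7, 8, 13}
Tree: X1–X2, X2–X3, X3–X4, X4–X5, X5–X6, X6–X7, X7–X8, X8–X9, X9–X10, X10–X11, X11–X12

No — vertex 1 appears in no bag.

A tree decomposition must satisfy three properties: every vertex lies in some bag; for every edge, both endpoints lie together in some bag; and for every vertex, the bags containing it form a connected subtree. Here vertex 1 appears in no bag, so the decomposition is invalid.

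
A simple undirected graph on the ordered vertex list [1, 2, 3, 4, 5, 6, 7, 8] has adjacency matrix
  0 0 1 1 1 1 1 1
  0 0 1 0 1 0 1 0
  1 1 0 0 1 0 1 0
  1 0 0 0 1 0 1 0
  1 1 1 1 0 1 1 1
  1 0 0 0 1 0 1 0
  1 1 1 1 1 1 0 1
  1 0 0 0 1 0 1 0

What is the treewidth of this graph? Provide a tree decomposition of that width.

Treewidth 3.
Bags: B1 = {1, 3, 5, 7}  B2 = {1, 5, 7, 8}  B3 = {1, 5, 6, 7}  B4 = {2, 3, 5, 7}  B5 = {1, 4, 5, 7}
Tree: B1–B2, B2–B3, B1–B4, B2–B5

Each bag holds 4 vertices, so the decomposition has width 3, which upper-bounds the treewidth. On the other hand G contains the 4-clique {1, 5, 7, 8}. A clique must lie in a single bag of any decomposition, so no decomposition can have width below 3. Hence tw(G) = 3 exactly.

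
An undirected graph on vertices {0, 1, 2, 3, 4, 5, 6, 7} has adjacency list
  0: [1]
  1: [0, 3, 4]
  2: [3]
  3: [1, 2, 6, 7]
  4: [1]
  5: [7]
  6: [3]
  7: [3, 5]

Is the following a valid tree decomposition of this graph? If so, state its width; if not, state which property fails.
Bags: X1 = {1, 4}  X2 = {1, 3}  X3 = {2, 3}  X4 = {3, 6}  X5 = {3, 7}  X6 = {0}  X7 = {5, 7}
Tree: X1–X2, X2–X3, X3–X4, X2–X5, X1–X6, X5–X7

No — edge (1,0) lies in no bag.

A tree decomposition must satisfy three properties: every vertex lies in some bag; for every edge, both endpoints lie together in some bag; and for every vertex, the bags containing it form a connected subtree. Here edge (1,0) lies in no bag, so the decomposition is invalid.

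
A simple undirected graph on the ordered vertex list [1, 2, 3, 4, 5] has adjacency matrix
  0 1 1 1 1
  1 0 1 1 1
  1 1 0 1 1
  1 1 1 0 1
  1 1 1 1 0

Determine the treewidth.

4

A width-4 tree decomposition is:
Bags: B1 = {1, 2, 3, 4, 5}
Tree: (single bag)
With just one bag of size 5, the width is 5 − 1 = 4, so tw(G) ≤ 4. For the lower bound, the 5 vertices {1, 2, 3, 4, 5} are pairwise adjacent, and any tree decomposition puts a clique entirely inside one bag — forcing width ≥ 4. Combining the bounds, tw(G) = 4.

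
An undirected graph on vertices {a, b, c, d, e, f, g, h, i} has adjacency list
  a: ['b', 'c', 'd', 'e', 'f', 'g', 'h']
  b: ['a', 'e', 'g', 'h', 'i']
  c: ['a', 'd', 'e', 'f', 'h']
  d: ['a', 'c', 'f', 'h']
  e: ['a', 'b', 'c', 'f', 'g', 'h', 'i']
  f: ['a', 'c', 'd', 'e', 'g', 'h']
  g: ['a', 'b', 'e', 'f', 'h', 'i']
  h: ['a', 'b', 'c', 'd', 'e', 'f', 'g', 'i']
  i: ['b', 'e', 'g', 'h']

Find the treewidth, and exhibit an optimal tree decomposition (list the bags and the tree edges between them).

Each bag holds 5 vertices, so the decomposition has width 4, which upper-bounds the treewidth. For the lower bound, the 5 vertices {a, c, d, f, h} are pairwise adjacent, and any tree decomposition puts a clique entirely inside one bag — forcing width ≥ 4. Therefore the treewidth is 4.

Treewidth 4.
One optimal decomposition is:
Bags: B1 = {a, e, f, g, h}  B2 = {a, c, e, f, h}  B3 = {a, b, e, g, h}  B4 = {b, e, g, h, i}  B5 = {a, c, d, f, h}
Tree: B1–B2, B1–B3, B3–B4, B2–B5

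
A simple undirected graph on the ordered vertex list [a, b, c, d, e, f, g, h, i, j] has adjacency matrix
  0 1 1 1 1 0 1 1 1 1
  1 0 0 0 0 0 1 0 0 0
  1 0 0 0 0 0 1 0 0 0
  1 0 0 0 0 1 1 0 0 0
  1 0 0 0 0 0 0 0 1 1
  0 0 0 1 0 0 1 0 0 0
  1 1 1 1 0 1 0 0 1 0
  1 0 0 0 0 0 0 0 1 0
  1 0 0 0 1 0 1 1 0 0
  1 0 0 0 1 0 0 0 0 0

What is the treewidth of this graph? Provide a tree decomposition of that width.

Treewidth 2.
Bags: B1 = {a, g, i}  B2 = {a, h, i}  B3 = {a, e, i}  B4 = {a, b, g}  B5 = {a, d, g}  B6 = {a, c, g}  B7 = {d, f, g}  B8 = {a, e, j}
Tree: B1–B2, B2–B3, B1–B4, B1–B5, B1–B6, B5–B7, B3–B8

The largest bag has 3 vertices, giving width 2; this decomposition certifies tw(G) ≤ 2. On the other hand G contains the 3-clique {a, d, g}. A clique must lie in a single bag of any decomposition, so no decomposition can have width below 2. Therefore the treewidth is 2.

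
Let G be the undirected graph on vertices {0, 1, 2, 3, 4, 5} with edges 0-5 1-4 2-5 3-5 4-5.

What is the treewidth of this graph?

1

A width-1 tree decomposition is:
Bags: B1 = {1, 4}  B2 = {4, 5}  B3 = {0, 5}  B4 = {2, 5}  B5 = {3, 5}
Tree: B1–B2, B2–B3, B2–B4, B3–B5
Every bag has size at most 2, so the width is 2 − 1 = 1 and tw(G) ≤ 1. Since G has at least one edge (e.g. 4–1), it is not an edgeless graph, so tw(G) ≥ 1. Combining the bounds, tw(G) = 1.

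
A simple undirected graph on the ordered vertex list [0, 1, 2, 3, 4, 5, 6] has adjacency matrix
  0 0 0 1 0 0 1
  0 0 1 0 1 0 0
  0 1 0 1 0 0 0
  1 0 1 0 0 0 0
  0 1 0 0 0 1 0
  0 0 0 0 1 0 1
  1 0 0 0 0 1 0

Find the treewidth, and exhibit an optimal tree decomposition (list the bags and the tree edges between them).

Each bag holds 3 vertices, so the decomposition has width 2, which upper-bounds the treewidth. Since 4–1–2–3–0–6–5–4 is a cycle in G, G is not acyclic. Forests are exactly the graphs of treewidth ≤ 1, so tw(G) ≥ 2. The upper and lower bounds meet at 2, so that is the treewidth.

Treewidth 2.
Bags: B1 = {1, 2, 4}  B2 = {2, 3, 4}  B3 = {0, 3, 4}  B4 = {0, 4, 6}  B5 = {4, 5, 6}
Tree: B1–B2, B2–B3, B3–B4, B4–B5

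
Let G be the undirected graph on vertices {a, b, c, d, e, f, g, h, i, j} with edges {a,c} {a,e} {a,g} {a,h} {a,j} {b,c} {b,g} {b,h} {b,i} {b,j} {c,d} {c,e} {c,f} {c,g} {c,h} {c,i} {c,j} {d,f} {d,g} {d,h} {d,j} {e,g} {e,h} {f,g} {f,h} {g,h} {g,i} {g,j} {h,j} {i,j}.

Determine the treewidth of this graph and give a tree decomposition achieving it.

Each bag holds 5 vertices, so the decomposition has width 4, which upper-bounds the treewidth. For the lower bound, the 5 vertices {c, d, g, h, j} are pairwise adjacent, and any tree decomposition puts a clique entirely inside one bag — forcing width ≥ 4. The upper and lower bounds meet at 4, so that is the treewidth.

Treewidth 4.
One optimal decomposition is:
Bags: B1 = {b, c, g, i, j}  B2 = {b, c, g, h, j}  B3 = {c, d, g, h, j}  B4 = {c, d, f, g, h}  B5 = {a, c, g, h, j}  B6 = {a, c, e, g, h}
Tree: B1–B2, B2–B3, B3–B4, B3–B5, B5–B6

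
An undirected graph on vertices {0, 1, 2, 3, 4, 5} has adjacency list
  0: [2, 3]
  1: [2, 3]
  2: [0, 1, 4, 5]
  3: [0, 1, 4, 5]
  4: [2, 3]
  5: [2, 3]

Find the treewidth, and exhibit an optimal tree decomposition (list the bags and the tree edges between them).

The largest bag has 3 vertices, giving width 2; this decomposition certifies tw(G) ≤ 2. The edges 1–2–4–3–1 form a cycle, so G is not a tree and its treewidth is at least 2. Hence tw(G) = 2 exactly.

Treewidth 2.
Bags: B1 = {1, 2, 3}  B2 = {2, 3, 4}  B3 = {0, 2, 3}  B4 = {2, 3, 5}
Tree: B1–B2, B2–B3, B3–B4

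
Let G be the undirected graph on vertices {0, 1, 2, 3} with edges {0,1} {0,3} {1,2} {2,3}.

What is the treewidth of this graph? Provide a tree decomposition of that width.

The largest bag has 3 vertices, giving width 2; this decomposition certifies tw(G) ≤ 2. Since 1–0–3–2–1 is a cycle in G, G is not acyclic. Forests are exactly the graphs of treewidth ≤ 1, so tw(G) ≥ 2. Therefore the treewidth is 2.

Treewidth 2.
One optimal decomposition is:
Bags: B1 = {0, 1, 3}  B2 = {1, 2, 3}
Tree: B1–B2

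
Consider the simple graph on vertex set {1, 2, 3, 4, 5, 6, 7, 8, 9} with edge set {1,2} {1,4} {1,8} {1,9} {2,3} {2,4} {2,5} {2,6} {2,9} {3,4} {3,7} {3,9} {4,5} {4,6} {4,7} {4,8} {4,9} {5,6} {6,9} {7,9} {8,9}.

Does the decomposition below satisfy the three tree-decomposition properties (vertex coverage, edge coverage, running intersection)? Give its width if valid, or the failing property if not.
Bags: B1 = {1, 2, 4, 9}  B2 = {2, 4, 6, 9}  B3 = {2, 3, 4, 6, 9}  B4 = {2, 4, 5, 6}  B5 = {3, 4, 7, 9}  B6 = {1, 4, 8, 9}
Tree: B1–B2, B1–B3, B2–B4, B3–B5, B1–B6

A tree decomposition must satisfy three properties: every vertex lies in some bag; for every edge, both endpoints lie together in some bag; and for every vertex, the bags containing it form a connected subtree. Here bags containing vertex 6 are not connected in the tree, so the decomposition is invalid.

No — bags containing vertex 6 are not connected in the tree.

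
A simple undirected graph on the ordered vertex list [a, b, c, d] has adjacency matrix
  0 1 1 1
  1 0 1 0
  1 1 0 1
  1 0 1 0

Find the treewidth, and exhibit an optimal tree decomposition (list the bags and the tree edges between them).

Treewidth 2.
One optimal decomposition is:
Bags: B1 = {a, b, c}  B2 = {a, c, d}
Tree: B1–B2

Every bag has size at most 3, so the width is 3 − 1 = 2 and tw(G) ≤ 2. For the lower bound, the 3 vertices {a, c, d} are pairwise adjacent, and any tree decomposition puts a clique entirely inside one bag — forcing width ≥ 2. Hence tw(G) = 2 exactly.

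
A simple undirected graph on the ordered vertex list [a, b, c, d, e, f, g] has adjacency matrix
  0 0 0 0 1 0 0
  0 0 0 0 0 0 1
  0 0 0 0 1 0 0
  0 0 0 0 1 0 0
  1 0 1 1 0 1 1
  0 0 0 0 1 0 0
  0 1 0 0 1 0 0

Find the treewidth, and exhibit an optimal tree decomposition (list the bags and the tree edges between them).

Treewidth 1.
Bags: B1 = {e, g}  B2 = {b, g}  B3 = {a, e}  B4 = {d, e}  B5 = {e, f}  B6 = {c, e}
Tree: B1–B2, B1–B3, B1–B4, B3–B5, B3–B6

The largest bag has 2 vertices, giving width 1; this decomposition certifies tw(G) ≤ 1. G has an edge, so its treewidth is at least 1. Combining the bounds, tw(G) = 1.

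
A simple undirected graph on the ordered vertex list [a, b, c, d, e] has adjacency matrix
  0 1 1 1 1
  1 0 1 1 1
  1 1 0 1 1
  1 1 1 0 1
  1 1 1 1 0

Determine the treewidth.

A width-4 tree decomposition is:
Bags: B1 = {a, b, c, d, e}
Tree: (single bag)
With just one bag of size 5, the width is 5 − 1 = 4, so tw(G) ≤ 4. Conversely, {a, b, c, d, e} is a clique of size 5, and the vertices of any clique must share a bag in every tree decomposition; so some bag has ≥ 5 vertices and tw(G) ≥ 4. Combining the bounds, tw(G) = 4.

4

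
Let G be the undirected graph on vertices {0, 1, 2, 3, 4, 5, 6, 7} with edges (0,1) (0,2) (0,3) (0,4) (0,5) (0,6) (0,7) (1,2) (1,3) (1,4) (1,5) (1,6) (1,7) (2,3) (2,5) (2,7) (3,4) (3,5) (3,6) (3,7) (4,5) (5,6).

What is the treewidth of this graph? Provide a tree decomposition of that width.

The largest bag has 5 vertices, giving width 4; this decomposition certifies tw(G) ≤ 4. Conversely, {0, 1, 2, 3, 5} is a clique of size 5, and the vertices of any clique must share a bag in every tree decomposition; so some bag has ≥ 5 vertices and tw(G) ≥ 4. Combining the bounds, tw(G) = 4.

Treewidth 4.
One such decomposition:
Bags: B1 = {0, 1, 3, 4, 5}  B2 = {0, 1, 3, 5, 6}  B3 = {0, 1, 2, 3, 5}  B4 = {0, 1, 2, 3, 7}
Tree: B1–B2, B1–B3, B3–B4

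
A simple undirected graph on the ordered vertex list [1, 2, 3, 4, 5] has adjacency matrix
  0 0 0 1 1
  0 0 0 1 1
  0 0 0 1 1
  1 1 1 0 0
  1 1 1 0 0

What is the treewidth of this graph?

A width-2 tree decomposition is:
Bags: B1 = {1, 4, 5}  B2 = {2, 4, 5}  B3 = {3, 4, 5}
Tree: B1–B2, B2–B3
The largest bag has 3 vertices, giving width 2; this decomposition certifies tw(G) ≤ 2. The edges 1–4–2–5–1 form a cycle, so G is not a tree and its treewidth is at least 2. Therefore the treewidth is 2.

2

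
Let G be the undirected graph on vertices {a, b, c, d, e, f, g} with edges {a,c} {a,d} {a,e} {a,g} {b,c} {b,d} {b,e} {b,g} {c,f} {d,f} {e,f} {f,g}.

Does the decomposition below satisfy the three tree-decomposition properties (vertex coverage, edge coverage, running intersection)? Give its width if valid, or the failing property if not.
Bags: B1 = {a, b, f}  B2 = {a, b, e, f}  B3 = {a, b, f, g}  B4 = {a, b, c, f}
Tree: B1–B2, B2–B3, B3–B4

No — vertex d appears in no bag.

A tree decomposition must satisfy three properties: every vertex lies in some bag; for every edge, both endpoints lie together in some bag; and for every vertex, the bags containing it form a connected subtree. Here vertex d appears in no bag, so the decomposition is invalid.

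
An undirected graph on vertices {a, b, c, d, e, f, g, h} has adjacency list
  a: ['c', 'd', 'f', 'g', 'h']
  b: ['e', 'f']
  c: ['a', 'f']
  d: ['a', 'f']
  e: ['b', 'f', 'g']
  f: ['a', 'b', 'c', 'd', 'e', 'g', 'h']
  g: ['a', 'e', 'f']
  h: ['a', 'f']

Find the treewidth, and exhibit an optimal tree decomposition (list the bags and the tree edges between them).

Every bag has size at most 3, so the width is 3 − 1 = 2 and tw(G) ≤ 2. For the lower bound, the 3 vertices {e, f, g} are pairwise adjacent, and any tree decomposition puts a clique entirely inside one bag — forcing width ≥ 2. Therefore the treewidth is 2.

Treewidth 2.
Bags: B1 = {e, f, g}  B2 = {a, f, g}  B3 = {a, c, f}  B4 = {b, e, f}  B5 = {a, d, f}  B6 = {a, f, h}
Tree: B1–B2, B2–B3, B1–B4, B3–B5, B3–B6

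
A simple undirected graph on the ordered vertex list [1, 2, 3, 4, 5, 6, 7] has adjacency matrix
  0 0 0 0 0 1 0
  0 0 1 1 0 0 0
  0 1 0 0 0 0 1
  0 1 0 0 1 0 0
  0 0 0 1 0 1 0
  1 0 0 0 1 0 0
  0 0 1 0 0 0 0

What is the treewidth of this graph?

A width-1 tree decomposition is:
Bags: B1 = {3, 7}  B2 = {2, 3}  B3 = {2, 4}  B4 = {4, 5}  B5 = {5, 6}  B6 = {1, 6}
Tree: B1–B2, B2–B3, B3–B4, B4–B5, B5–B6
The largest bag has 2 vertices, giving width 1; this decomposition certifies tw(G) ≤ 1. Any graph with an edge has treewidth ≥ 1, and G has the edge 7–3. Hence tw(G) = 1 exactly.

1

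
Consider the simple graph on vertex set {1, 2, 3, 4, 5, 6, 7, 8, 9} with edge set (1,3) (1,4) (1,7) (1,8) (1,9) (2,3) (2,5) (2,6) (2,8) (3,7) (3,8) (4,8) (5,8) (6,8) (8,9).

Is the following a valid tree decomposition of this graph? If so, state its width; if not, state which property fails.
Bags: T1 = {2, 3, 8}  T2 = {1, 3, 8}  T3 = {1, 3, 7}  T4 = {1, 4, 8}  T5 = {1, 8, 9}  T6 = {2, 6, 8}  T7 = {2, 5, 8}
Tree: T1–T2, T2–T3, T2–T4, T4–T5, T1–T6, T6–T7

Yes; width 2.

Checking the three conditions: (i) the bags cover all of {1, 2, 3, 4, 5, 6, 7, 8, 9}; (ii) for each edge, some bag contains both endpoints; (iii) the bags containing any fixed vertex form a subtree. All hold, so the decomposition is valid with width 3 − 1 = 2.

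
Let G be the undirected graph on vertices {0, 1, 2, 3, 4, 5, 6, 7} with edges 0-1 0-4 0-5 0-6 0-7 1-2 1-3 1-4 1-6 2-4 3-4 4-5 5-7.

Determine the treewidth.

2

A width-2 tree decomposition is:
Bags: B1 = {0, 1, 4}  B2 = {0, 4, 5}  B3 = {0, 5, 7}  B4 = {1, 3, 4}  B5 = {1, 2, 4}  B6 = {0, 1, 6}
Tree: B1–B2, B2–B3, B1–B4, B1–B5, B1–B6
Every bag has size at most 3, so the width is 3 − 1 = 2 and tw(G) ≤ 2. Conversely, {0, 1, 4} is a clique of size 3, and the vertices of any clique must share a bag in every tree decomposition; so some bag has ≥ 3 vertices and tw(G) ≥ 2. Combining the bounds, tw(G) = 2.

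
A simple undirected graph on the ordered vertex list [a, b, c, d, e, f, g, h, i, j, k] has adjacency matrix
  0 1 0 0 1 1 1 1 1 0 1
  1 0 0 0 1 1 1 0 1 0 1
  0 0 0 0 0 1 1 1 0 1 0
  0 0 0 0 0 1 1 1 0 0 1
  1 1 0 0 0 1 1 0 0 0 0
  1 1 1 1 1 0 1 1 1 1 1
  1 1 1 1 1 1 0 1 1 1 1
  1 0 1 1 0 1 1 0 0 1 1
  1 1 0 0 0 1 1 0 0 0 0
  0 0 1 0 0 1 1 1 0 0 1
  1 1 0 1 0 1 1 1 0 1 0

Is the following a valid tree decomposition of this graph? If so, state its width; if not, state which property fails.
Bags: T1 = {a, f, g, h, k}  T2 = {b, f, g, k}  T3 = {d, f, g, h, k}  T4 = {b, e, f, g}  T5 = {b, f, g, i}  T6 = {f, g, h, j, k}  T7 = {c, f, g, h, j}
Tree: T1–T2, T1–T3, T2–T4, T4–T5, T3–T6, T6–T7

No — edge (a,b) lies in no bag.

A tree decomposition must satisfy three properties: every vertex lies in some bag; for every edge, both endpoints lie together in some bag; and for every vertex, the bags containing it form a connected subtree. Here edge (a,b) lies in no bag, so the decomposition is invalid.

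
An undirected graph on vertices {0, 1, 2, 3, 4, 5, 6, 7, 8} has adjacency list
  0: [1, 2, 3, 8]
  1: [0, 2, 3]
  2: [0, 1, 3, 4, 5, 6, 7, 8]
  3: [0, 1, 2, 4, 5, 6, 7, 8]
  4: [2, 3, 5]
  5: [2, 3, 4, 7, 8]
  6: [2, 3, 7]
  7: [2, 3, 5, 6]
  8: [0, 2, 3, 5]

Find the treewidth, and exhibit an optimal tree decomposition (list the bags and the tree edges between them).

Treewidth 3.
One optimal decomposition is:
Bags: B1 = {2, 3, 5, 8}  B2 = {0, 2, 3, 8}  B3 = {2, 3, 4, 5}  B4 = {2, 3, 5, 7}  B5 = {2, 3, 6, 7}  B6 = {0, 1, 2, 3}
Tree: B1–B2, B1–B3, B1–B4, B4–B5, B2–B6

Each bag holds 4 vertices, so the decomposition has width 3, which upper-bounds the treewidth. Conversely, {0, 2, 3, 8} is a clique of size 4, and the vertices of any clique must share a bag in every tree decomposition; so some bag has ≥ 4 vertices and tw(G) ≥ 3. Therefore the treewidth is 3.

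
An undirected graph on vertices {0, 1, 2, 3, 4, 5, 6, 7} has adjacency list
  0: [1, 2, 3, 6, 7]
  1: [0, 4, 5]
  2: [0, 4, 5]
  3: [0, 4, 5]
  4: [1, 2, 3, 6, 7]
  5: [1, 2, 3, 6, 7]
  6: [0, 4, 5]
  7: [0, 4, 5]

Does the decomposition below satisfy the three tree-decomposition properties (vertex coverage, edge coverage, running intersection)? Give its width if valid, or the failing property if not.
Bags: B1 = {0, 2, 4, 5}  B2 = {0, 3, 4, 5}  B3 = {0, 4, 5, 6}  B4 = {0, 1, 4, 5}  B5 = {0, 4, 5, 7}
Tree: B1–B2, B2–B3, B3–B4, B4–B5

Yes; width 3.

Vertex coverage: the bags together contain {0, 1, 2, 3, 4, 5, 6, 7}, the full vertex set. Edge coverage: each edge of G has both endpoints in at least one bag. Running intersection: for every vertex, the bags containing it form a connected subtree. All three properties hold, so this is a valid tree decomposition of width max|bag| − 1 = 3, and hence tw(G) ≤ 3.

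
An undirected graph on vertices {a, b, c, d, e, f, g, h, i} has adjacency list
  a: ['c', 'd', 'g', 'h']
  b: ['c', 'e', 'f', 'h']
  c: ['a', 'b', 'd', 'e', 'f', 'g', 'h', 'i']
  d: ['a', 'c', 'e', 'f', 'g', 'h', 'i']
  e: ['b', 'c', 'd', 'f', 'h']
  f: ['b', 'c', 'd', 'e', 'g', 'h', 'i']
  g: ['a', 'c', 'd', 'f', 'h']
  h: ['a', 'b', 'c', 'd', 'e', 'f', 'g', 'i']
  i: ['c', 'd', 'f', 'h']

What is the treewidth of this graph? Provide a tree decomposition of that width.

The largest bag has 5 vertices, giving width 4; this decomposition certifies tw(G) ≤ 4. On the other hand G contains the 5-clique {a, c, d, g, h}. A clique must lie in a single bag of any decomposition, so no decomposition can have width below 4. Therefore the treewidth is 4.

Treewidth 4.
One optimal decomposition is:
Bags: B1 = {c, d, e, f, h}  B2 = {b, c, e, f, h}  B3 = {c, d, f, h, i}  B4 = {c, d, f, g, h}  B5 = {a, c, d, g, h}
Tree: B1–B2, B1–B3, B1–B4, B4–B5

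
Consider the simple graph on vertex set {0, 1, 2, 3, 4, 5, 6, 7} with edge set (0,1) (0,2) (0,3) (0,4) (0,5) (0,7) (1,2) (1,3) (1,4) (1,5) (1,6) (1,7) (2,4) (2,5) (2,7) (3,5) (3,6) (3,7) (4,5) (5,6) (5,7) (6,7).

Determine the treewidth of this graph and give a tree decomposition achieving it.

Treewidth 4.
One optimal decomposition is:
Bags: B1 = {0, 1, 2, 5, 7}  B2 = {0, 1, 2, 4, 5}  B3 = {0, 1, 3, 5, 7}  B4 = {1, 3, 5, 6, 7}
Tree: B1–B2, B1–B3, B3–B4

The largest bag has 5 vertices, giving width 4; this decomposition certifies tw(G) ≤ 4. Conversely, {0, 1, 2, 4, 5} is a clique of size 5, and the vertices of any clique must share a bag in every tree decomposition; so some bag has ≥ 5 vertices and tw(G) ≥ 4. Combining the bounds, tw(G) = 4.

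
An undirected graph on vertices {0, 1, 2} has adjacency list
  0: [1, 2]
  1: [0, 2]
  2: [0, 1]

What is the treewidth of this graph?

A width-2 tree decomposition is:
Bags: B1 = {0, 1, 2}
Tree: (single bag)
A single bag containing all 3 vertices is trivially a valid decomposition of width 2. Conversely, {0, 1, 2} is a clique of size 3, and the vertices of any clique must share a bag in every tree decomposition; so some bag has ≥ 3 vertices and tw(G) ≥ 2. Hence tw(G) = 2 exactly.

2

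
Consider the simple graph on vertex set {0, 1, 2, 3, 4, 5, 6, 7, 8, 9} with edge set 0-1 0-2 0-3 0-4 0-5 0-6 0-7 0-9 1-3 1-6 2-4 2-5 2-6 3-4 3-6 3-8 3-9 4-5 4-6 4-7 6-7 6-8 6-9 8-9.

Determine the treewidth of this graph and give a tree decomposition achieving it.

Treewidth 3.
One such decomposition:
Bags: B1 = {0, 3, 4, 6}  B2 = {0, 4, 6, 7}  B3 = {0, 1, 3, 6}  B4 = {0, 3, 6, 9}  B5 = {0, 2, 4, 6}  B6 = {0, 2, 4, 5}  B7 = {3, 6, 8, 9}
Tree: B1–B2, B1–B3, B1–B4, B1–B5, B5–B6, B4–B7

Each bag holds 4 vertices, so the decomposition has width 3, which upper-bounds the treewidth. For the lower bound, the 4 vertices {0, 2, 4, 5} are pairwise adjacent, and any tree decomposition puts a clique entirely inside one bag — forcing width ≥ 3. Therefore the treewidth is 3.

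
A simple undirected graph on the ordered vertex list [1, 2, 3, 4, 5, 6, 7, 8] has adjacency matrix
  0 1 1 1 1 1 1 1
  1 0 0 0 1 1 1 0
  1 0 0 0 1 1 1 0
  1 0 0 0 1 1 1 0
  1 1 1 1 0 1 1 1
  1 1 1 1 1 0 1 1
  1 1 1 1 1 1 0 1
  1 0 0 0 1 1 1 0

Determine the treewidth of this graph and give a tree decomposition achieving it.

Treewidth 4.
One such decomposition:
Bags: B1 = {1, 4, 5, 6, 7}  B2 = {1, 5, 6, 7, 8}  B3 = {1, 3, 5, 6, 7}  B4 = {1, 2, 5, 6, 7}
Tree: B1–B2, B1–B3, B2–B4

The largest bag has 5 vertices, giving width 4; this decomposition certifies tw(G) ≤ 4. Conversely, {1, 5, 6, 7, 8} is a clique of size 5, and the vertices of any clique must share a bag in every tree decomposition; so some bag has ≥ 5 vertices and tw(G) ≥ 4. Hence tw(G) = 4 exactly.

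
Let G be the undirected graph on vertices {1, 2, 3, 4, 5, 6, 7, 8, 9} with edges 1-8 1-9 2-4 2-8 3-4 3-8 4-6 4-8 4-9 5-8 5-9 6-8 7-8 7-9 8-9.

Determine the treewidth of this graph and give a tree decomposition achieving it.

Every bag has size at most 3, so the width is 3 − 1 = 2 and tw(G) ≤ 2. On the other hand G contains the 3-clique {1, 8, 9}. A clique must lie in a single bag of any decomposition, so no decomposition can have width below 2. Therefore the treewidth is 2.

Treewidth 2.
Bags: B1 = {7, 8, 9}  B2 = {4, 8, 9}  B3 = {4, 6, 8}  B4 = {2, 4, 8}  B5 = {1, 8, 9}  B6 = {5, 8, 9}  B7 = {3, 4, 8}
Tree: B1–B2, B2–B3, B2–B4, B2–B5, B2–B6, B3–B7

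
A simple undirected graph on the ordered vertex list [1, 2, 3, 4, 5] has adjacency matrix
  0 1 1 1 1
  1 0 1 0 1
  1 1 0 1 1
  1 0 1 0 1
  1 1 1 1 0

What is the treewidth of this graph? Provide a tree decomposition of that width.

The largest bag has 4 vertices, giving width 3; this decomposition certifies tw(G) ≤ 3. Conversely, {1, 2, 3, 5} is a clique of size 4, and the vertices of any clique must share a bag in every tree decomposition; so some bag has ≥ 4 vertices and tw(G) ≥ 3. The upper and lower bounds meet at 3, so that is the treewidth.

Treewidth 3.
One optimal decomposition is:
Bags: B1 = {1, 2, 3, 5}  B2 = {1, 3, 4, 5}
Tree: B1–B2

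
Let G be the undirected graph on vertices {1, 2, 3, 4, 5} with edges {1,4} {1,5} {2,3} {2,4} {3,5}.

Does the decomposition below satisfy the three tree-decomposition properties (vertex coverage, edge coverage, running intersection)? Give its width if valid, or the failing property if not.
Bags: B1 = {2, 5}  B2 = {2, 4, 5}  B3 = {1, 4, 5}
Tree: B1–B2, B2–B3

No — vertex 3 appears in no bag.

A tree decomposition must satisfy three properties: every vertex lies in some bag; for every edge, both endpoints lie together in some bag; and for every vertex, the bags containing it form a connected subtree. Here vertex 3 appears in no bag, so the decomposition is invalid.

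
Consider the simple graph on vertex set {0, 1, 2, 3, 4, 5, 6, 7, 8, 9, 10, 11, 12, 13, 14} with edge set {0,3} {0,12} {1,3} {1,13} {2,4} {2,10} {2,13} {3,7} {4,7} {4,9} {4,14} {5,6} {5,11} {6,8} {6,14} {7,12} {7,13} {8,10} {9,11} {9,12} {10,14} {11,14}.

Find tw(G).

3

A width-3 tree decomposition is:
Bags: B1 = {0, 1, 3, 13}  B2 = {0, 3, 7, 13}  B3 = {0, 7, 12, 13}  B4 = {2, 7, 12, 13}  B5 = {2, 4, 7, 12}  B6 = {2, 4, 9, 12}  B7 = {2, 4, 9, 10}  B8 = {4, 9, 10, 14}  B9 = {9, 10, 11, 14}  B10 = {8, 10, 11, 14}  B11 = {6, 8, 11, 14}  B12 = {5, 6, 8, 11}
Tree: B1–B2, B2–B3, B3–B4, B4–B5, B5–B6, B6–B7, B7–B8, B8–B9, B9–B10, B10–B11, B11–B12
The largest bag has 4 vertices, giving width 3; this decomposition certifies tw(G) ≤ 3. For the lower bound: the 4 vertex sets {0,1,3}, {13}, {7}, {2,4,9,12} are disjoint, each induces a connected subgraph, and every pair is joined by at least one edge of G. Contracting each set to a single vertex therefore yields K_{4} as a minor, and since treewidth is minor-monotone, tw(G) ≥ tw(K_{4}) = 3. Combining the bounds, tw(G) = 3.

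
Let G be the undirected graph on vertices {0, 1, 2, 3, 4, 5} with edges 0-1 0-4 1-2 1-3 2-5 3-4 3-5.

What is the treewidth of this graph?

2

A width-2 tree decomposition is:
Bags: B1 = {0, 1, 4}  B2 = {1, 3, 4}  B3 = {1, 2, 3}  B4 = {2, 3, 5}
Tree: B1–B2, B2–B3, B3–B4
Each bag holds 3 vertices, so the decomposition has width 2, which upper-bounds the treewidth. The edges 0–4–3–1–0 form a cycle, so G is not a tree and its treewidth is at least 2. Combining the bounds, tw(G) = 2.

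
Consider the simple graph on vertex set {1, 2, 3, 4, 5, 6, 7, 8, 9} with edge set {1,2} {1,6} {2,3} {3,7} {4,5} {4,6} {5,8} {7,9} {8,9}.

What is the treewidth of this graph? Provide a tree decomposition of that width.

The largest bag has 3 vertices, giving width 2; this decomposition certifies tw(G) ≤ 2. For the lower bound, G contains the cycle 3–2–1–6–4–5–8–9–7–3, so G is not a forest; only forests have treewidth ≤ 1, hence tw(G) ≥ 2. Combining the bounds, tw(G) = 2.

Treewidth 2.
One optimal decomposition is:
Bags: B1 = {1, 2, 3}  B2 = {1, 3, 6}  B3 = {3, 4, 6}  B4 = {3, 4, 5}  B5 = {3, 5, 8}  B6 = {3, 8, 9}  B7 = {3, 7, 9}
Tree: B1–B2, B2–B3, B3–B4, B4–B5, B5–B6, B6–B7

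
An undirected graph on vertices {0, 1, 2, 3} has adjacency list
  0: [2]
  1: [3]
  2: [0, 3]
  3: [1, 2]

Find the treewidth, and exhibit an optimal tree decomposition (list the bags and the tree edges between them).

Treewidth 1.
One optimal decomposition is:
Bags: B1 = {1, 3}  B2 = {2, 3}  B3 = {0, 2}
Tree: B1–B2, B2–B3

Every bag has size at most 2, so the width is 2 − 1 = 1 and tw(G) ≤ 1. Any graph with an edge has treewidth ≥ 1, and G has the edge 1–3. The upper and lower bounds meet at 1, so that is the treewidth.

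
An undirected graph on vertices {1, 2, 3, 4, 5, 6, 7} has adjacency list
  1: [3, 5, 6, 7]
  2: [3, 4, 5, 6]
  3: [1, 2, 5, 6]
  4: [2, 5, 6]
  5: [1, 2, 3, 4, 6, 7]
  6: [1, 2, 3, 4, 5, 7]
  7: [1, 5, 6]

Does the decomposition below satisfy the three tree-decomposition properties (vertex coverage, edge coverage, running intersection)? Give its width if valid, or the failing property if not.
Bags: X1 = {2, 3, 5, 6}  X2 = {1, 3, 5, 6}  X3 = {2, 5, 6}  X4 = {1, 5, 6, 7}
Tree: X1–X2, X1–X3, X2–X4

No — vertex 4 appears in no bag.

A tree decomposition must satisfy three properties: every vertex lies in some bag; for every edge, both endpoints lie together in some bag; and for every vertex, the bags containing it form a connected subtree. Here vertex 4 appears in no bag, so the decomposition is invalid.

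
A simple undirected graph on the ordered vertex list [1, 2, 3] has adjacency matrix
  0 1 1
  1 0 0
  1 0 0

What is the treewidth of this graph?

A width-1 tree decomposition is:
Bags: B1 = {1, 2}  B2 = {1, 3}
Tree: B1–B2
The largest bag has 2 vertices, giving width 1; this decomposition certifies tw(G) ≤ 1. Any graph with an edge has treewidth ≥ 1, and G has the edge 1–2. Therefore the treewidth is 1.

1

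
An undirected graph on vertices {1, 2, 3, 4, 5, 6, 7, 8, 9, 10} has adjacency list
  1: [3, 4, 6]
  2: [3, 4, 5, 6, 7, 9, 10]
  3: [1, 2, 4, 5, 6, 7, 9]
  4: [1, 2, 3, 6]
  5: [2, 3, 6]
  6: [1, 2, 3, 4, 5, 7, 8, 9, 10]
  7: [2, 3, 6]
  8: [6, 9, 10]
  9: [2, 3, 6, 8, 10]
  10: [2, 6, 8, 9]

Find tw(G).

A width-3 tree decomposition is:
Bags: B1 = {2, 3, 4, 6}  B2 = {1, 3, 4, 6}  B3 = {2, 3, 5, 6}  B4 = {2, 3, 6, 9}  B5 = {2, 6, 9, 10}  B6 = {6, 8, 9, 10}  B7 = {2, 3, 6, 7}
Tree: B1–B2, B1–B3, B1–B4, B4–B5, B5–B6, B1–B7
Every bag has size at most 4, so the width is 4 − 1 = 3 and tw(G) ≤ 3. Conversely, {6, 8, 9, 10} is a clique of size 4, and the vertices of any clique must share a bag in every tree decomposition; so some bag has ≥ 4 vertices and tw(G) ≥ 3. Combining the bounds, tw(G) = 3.

3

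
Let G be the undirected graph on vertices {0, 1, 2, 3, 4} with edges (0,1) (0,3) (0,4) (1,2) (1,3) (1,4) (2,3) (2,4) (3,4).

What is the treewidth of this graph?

3

A width-3 tree decomposition is:
Bags: B1 = {0, 1, 3, 4}  B2 = {1, 2, 3, 4}
Tree: B1–B2
Each bag holds 4 vertices, so the decomposition has width 3, which upper-bounds the treewidth. On the other hand G contains the 4-clique {0, 1, 3, 4}. A clique must lie in a single bag of any decomposition, so no decomposition can have width below 3. Combining the bounds, tw(G) = 3.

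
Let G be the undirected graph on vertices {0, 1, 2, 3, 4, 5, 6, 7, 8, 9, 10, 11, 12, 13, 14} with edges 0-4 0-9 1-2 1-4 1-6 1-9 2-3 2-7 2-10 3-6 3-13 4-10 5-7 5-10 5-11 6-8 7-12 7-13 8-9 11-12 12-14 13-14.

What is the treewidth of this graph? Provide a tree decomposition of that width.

Treewidth 3.
One such decomposition:
Bags: B1 = {0, 4, 8, 9}  B2 = {1, 4, 8, 9}  B3 = {1, 4, 6, 8}  B4 = {1, 4, 6, 10}  B5 = {1, 2, 6, 10}  B6 = {2, 3, 6, 10}  B7 = {2, 3, 5, 10}  B8 = {2, 3, 5, 7}  B9 = {3, 5, 7, 13}  B10 = {5, 7, 11, 13}  B11 = {7, 11, 12, 13}  B12 = {11, 12, 13, 14}
Tree: B1–B2, B2–B3, B3–B4, B4–B5, B5–B6, B6–B7, B7–B8, B8–B9, B9–B10, B10–B11, B11–B12

Every bag has size at most 4, so the width is 4 − 1 = 3 and tw(G) ≤ 3. For the lower bound: the 4 vertex sets {0,8,9}, {4}, {1}, {2,3,6,10} are disjoint, each induces a connected subgraph, and every pair is joined by at least one edge of G. Contracting each set to a single vertex therefore yields K_{4} as a minor, and since treewidth is minor-monotone, tw(G) ≥ tw(K_{4}) = 3. Hence tw(G) = 3 exactly.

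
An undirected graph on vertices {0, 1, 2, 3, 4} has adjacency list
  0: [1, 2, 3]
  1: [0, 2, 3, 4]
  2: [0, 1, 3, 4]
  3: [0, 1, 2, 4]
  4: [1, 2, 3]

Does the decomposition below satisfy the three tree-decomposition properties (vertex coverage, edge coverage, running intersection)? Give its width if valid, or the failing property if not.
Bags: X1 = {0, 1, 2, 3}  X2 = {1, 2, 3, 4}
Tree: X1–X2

Yes; width 3.

Vertex coverage: the bags together contain {0, 1, 2, 3, 4}, the full vertex set. Edge coverage: each edge of G has both endpoints in at least one bag. Running intersection: for every vertex, the bags containing it form a connected subtree. All three properties hold, so this is a valid tree decomposition of width max|bag| − 1 = 3, and hence tw(G) ≤ 3.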